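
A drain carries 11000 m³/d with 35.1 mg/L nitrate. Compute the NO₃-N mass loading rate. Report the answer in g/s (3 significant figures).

4.47 g/s

11000 m³/d = 0.1273 m³/s.
Mass flux = Q·C = 0.1273 m³/s × 35.1 g/m³ = 4.469 g/s.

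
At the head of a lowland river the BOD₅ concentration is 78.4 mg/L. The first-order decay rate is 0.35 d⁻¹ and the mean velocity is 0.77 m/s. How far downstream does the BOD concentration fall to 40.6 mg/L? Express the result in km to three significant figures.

From C = C₀·e^(−kt), t = ln(C₀/C)/k = ln(78.4/40.6)/0.35 = 0.6581/0.35 = 1.88 d.
Distance = v·t = 0.77 m/s × 1.624e+05 s = 1.251e+05 m = 125.1 km.

125 km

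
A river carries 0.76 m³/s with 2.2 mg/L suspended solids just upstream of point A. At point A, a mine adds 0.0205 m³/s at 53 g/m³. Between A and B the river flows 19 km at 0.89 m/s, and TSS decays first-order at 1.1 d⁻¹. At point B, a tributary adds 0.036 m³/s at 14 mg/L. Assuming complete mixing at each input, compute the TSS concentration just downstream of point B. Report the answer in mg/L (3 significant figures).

After input A: C = (0.76·2.2 + 0.0205·53) / 0.7805 = 3.534 mg/L.
Over the 19 km reach to input B (t = 2.135e+04 s = 0.2471 d), decay gives C = 3.534·exp(−1.1·0.2471) = 2.693 mg/L.
After input B: C = (0.7805·2.693 + 0.036·14) / 0.8165 = 3.192 mg/L.

3.19 mg/L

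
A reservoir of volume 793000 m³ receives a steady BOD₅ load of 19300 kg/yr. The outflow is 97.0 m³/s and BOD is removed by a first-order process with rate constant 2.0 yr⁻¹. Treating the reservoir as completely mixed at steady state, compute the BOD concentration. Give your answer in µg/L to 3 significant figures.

Outflow Q = 97.0 m³/s × 3.156e+07 s/yr = 3.061e+09 m³/yr.
Steady-state CSTR mass balance: W = Q·C + k·V·C, so C = W/(Q + kV).
Q + kV = 3.061e+09 + 2.0·793000 = 3.063e+09 m³/yr.
C = 19300/3.063e+09 = 6.302e-06 kg/m³ = 0.006302 mg/L = 6.302 µg/L.

6.30 µg/L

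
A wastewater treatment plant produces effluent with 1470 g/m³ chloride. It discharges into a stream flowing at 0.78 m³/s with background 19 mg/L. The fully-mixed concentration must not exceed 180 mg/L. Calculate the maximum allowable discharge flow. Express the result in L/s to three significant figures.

Mass balance at complete mixing: C_std·(Q_w + Q_r) = Q_w·C_e + Q_r·C_b.
Rearranging, Q_w = Q_r·(C_std − C_b)/(C_e − C_std) = 0.78·(180 − 19) / (1470 − 180) = 0.09735 m³/s.
= 97.35 L/s.

97.3 L/s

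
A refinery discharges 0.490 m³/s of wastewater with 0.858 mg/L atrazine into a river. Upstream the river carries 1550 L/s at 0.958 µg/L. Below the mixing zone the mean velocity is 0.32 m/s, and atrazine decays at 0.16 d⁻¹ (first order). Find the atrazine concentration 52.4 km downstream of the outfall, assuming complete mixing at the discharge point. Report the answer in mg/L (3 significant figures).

1550 L/s = 1.55 m³/s.
0.958 µg/L = 0.000958 mg/L.
After complete mixing, C₀ = (0.49·0.858 + 1.55·0.000958) / 2.04 = 0.2068 mg/L.
Travel time t = 5.24e+04 m / 0.32 m/s = 1.638e+05 s = 1.895 d.
C = 0.2068·exp(−0.16·1.895) = 0.2068·0.7384 = 0.1527 mg/L.

0.153 mg/L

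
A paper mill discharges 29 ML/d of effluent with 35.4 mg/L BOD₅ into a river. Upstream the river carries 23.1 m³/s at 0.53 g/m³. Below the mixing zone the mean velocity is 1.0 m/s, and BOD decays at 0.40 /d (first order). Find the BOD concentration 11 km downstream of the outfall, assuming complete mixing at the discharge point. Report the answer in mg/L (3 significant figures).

0.978 mg/L

29 ML/d = 0.3356 m³/s.
After complete mixing, C₀ = (0.3356·35.4 + 23.1·0.53) / 23.44 = 1.029 mg/L.
Travel time t = 1.1e+04 m / 1.0 m/s = 1.1e+04 s = 0.1273 d.
C = 1.029·exp(−0.40·0.1273) = 1.029·0.9503 = 0.9783 mg/L.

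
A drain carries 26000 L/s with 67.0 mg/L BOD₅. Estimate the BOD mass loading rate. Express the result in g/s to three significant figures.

26000 L/s = 26 m³/s.
Mass flux = Q·C = 26 m³/s × 67 g/m³ = 1742 g/s.

1740 g/s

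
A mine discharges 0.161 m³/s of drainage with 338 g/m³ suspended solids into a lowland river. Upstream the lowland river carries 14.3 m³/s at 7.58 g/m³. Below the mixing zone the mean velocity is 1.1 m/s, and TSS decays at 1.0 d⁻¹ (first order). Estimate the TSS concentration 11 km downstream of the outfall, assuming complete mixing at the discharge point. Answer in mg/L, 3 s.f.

After complete mixing, C₀ = (0.161·338 + 14.3·7.58) / 14.46 = 11.26 mg/L.
Travel time t = 1.1e+04 m / 1.1 m/s = 1e+04 s = 0.1157 d.
C = 11.26·exp(−1.0·0.1157) = 11.26·0.8907 = 10.03 mg/L.

10.0 mg/L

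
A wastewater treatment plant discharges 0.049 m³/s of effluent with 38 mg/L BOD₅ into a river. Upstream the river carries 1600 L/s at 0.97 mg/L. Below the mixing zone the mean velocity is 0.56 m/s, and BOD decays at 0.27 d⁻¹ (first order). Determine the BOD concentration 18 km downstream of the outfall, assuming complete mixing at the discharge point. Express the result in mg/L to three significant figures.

1600 L/s = 1.6 m³/s.
After complete mixing, C₀ = (0.049·38 + 1.6·0.97) / 1.649 = 2.07 mg/L.
Travel time t = 1.8e+04 m / 0.56 m/s = 3.214e+04 s = 0.372 d.
C = 2.07·exp(−0.27·0.372) = 2.07·0.9044 = 1.872 mg/L.

1.87 mg/L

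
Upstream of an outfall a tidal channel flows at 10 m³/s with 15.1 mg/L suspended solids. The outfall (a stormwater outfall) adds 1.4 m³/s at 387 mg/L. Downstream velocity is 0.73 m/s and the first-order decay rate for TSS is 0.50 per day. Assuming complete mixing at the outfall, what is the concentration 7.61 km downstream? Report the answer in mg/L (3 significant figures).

57.2 mg/L

After complete mixing, C₀ = (1.4·387 + 10·15.1) / 11.4 = 60.77 mg/L.
Travel time t = 7610 m / 0.73 m/s = 1.042e+04 s = 0.1207 d.
C = 60.77·exp(−0.50·0.1207) = 60.77·0.9415 = 57.21 mg/L.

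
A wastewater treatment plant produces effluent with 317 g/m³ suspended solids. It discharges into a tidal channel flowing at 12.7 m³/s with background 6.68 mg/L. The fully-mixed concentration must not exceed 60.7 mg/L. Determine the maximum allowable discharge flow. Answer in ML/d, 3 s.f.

231 ML/d

Mass balance at complete mixing: C_std·(Q_w + Q_r) = Q_w·C_e + Q_r·C_b.
Rearranging, Q_w = Q_r·(C_std − C_b)/(C_e − C_std) = 12.7·(60.7 − 6.68) / (317 − 60.7) = 2.677 m³/s.
= 231.3 ML/d.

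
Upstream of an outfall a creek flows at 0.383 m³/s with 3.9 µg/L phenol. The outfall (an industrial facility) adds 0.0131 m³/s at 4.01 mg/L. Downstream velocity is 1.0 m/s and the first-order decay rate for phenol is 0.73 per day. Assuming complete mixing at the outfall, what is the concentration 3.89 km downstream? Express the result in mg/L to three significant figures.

0.132 mg/L

3.9 µg/L = 0.0039 mg/L.
After complete mixing, C₀ = (0.0131·4.01 + 0.383·0.0039) / 0.3961 = 0.1364 mg/L.
Travel time t = 3890 m / 1.0 m/s = 3890 s = 0.04502 d.
C = 0.1364·exp(−0.73·0.04502) = 0.1364·0.9677 = 0.132 mg/L.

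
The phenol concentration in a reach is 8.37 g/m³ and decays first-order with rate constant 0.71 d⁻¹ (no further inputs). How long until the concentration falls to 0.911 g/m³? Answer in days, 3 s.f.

t = ln(C₀/C)/k = ln(8.37/0.911)/0.71 = 2.218/0.71 = 3.124 d.

3.12 d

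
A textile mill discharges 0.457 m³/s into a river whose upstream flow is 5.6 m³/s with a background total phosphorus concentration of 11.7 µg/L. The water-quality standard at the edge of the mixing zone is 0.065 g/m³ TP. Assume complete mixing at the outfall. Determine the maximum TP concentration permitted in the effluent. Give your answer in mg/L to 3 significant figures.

0.718 mg/L

11.7 µg/L = 0.0117 mg/L.
Mass balance: 0.065·6.057 = 0.457·Cₑ + 5.6·0.0117.
Cₑ = (0.3937 − 0.06552) / 0.457 = 0.7181 mg/L.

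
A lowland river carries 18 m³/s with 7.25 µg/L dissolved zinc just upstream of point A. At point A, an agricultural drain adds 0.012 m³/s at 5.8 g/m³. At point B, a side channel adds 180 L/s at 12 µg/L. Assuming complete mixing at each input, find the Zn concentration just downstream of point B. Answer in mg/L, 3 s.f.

7.25 µg/L = 0.00725 mg/L.
After input A: C = (18·0.00725 + 0.012·5.8) / 18.01 = 0.01111 mg/L.
180 L/s = 0.18 m³/s.
12 µg/L = 0.012 mg/L.
After input B: C = (18.01·0.01111 + 0.18·0.012) / 18.19 = 0.01112 mg/L.

0.0111 mg/L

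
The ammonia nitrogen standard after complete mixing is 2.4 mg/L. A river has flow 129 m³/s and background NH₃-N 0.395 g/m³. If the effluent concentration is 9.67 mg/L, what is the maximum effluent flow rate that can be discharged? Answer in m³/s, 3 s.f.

35.6 m³/s

Mass balance at complete mixing: C_std·(Q_w + Q_r) = Q_w·C_e + Q_r·C_b.
Rearranging, Q_w = Q_r·(C_std − C_b)/(C_e − C_std) = 129·(2.4 − 0.395) / (9.67 − 2.4) = 35.58 m³/s.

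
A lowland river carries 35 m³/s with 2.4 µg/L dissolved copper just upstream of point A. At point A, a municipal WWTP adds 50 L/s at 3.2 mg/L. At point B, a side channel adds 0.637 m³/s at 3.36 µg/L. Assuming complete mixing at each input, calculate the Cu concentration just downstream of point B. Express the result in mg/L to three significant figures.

2.4 µg/L = 0.0024 mg/L.
50 L/s = 0.05 m³/s.
After input A: C = (35·0.0024 + 0.05·3.2) / 35.05 = 0.006961 mg/L.
3.36 µg/L = 0.00336 mg/L.
After input B: C = (35.05·0.006961 + 0.637·0.00336) / 35.69 = 0.006897 mg/L.

0.00690 mg/L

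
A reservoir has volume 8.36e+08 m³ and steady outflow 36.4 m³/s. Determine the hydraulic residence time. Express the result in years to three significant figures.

0.728 yr

Q = 36.4 m³/s × 3.156e+07 s/yr = 1.149e+09 m³/yr.
Hydraulic residence time τ = V/Q = 8.36e+08/1.149e+09 = 0.7278 yr.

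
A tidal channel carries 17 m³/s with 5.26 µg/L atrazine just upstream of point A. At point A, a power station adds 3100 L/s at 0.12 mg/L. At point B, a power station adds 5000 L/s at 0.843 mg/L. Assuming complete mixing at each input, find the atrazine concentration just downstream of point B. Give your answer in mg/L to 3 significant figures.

0.186 mg/L

5.26 µg/L = 0.00526 mg/L.
3100 L/s = 3.1 m³/s.
After input A: C = (17·0.00526 + 3.1·0.12) / 20.1 = 0.02296 mg/L.
5000 L/s = 5 m³/s.
After input B: C = (20.1·0.02296 + 5·0.843) / 25.1 = 0.1863 mg/L.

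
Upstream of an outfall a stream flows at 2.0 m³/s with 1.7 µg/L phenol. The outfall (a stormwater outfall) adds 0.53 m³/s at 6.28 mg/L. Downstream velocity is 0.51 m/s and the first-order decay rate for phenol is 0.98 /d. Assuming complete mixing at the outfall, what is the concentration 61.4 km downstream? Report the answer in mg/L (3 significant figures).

0.336 mg/L

1.7 µg/L = 0.0017 mg/L.
After complete mixing, C₀ = (0.53·6.28 + 2·0.0017) / 2.53 = 1.317 mg/L.
Travel time t = 6.14e+04 m / 0.51 m/s = 1.204e+05 s = 1.393 d.
C = 1.317·exp(−0.98·1.393) = 1.317·0.2552 = 0.3361 mg/L.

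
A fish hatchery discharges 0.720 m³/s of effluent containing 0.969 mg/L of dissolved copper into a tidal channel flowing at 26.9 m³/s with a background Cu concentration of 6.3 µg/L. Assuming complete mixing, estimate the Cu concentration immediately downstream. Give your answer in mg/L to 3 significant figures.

6.3 µg/L = 0.0063 mg/L.
By mass balance at complete mixing, C = (0.72·0.969 + 26.9·0.0063) / (0.72 + 26.9) = 0.8671/27.62 = 0.0314 mg/L.

0.0314 mg/L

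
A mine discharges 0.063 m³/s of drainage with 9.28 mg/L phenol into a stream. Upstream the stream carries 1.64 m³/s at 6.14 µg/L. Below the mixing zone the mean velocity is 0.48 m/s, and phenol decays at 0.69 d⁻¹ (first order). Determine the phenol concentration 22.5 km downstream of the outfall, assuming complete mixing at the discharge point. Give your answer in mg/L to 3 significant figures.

6.14 µg/L = 0.00614 mg/L.
After complete mixing, C₀ = (0.063·9.28 + 1.64·0.00614) / 1.703 = 0.3492 mg/L.
Travel time t = 2.25e+04 m / 0.48 m/s = 4.688e+04 s = 0.5425 d.
C = 0.3492·exp(−0.69·0.5425) = 0.3492·0.6877 = 0.2402 mg/L.

0.240 mg/L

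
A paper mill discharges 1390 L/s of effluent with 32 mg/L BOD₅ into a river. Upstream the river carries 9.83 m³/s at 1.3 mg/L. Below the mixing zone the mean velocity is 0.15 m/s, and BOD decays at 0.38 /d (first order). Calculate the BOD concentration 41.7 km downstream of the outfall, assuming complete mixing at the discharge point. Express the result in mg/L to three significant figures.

1390 L/s = 1.39 m³/s.
After complete mixing, C₀ = (1.39·32 + 9.83·1.3) / 11.22 = 5.103 mg/L.
Travel time t = 4.17e+04 m / 0.15 m/s = 2.78e+05 s = 3.218 d.
C = 5.103·exp(−0.38·3.218) = 5.103·0.2944 = 1.503 mg/L.

1.50 mg/L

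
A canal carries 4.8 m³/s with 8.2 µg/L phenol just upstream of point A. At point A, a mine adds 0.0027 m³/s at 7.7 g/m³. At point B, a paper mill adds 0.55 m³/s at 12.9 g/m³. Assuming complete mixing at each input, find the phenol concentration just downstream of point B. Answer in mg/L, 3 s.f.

1.34 mg/L

8.2 µg/L = 0.0082 mg/L.
After input A: C = (4.8·0.0082 + 0.0027·7.7) / 4.803 = 0.01252 mg/L.
After input B: C = (4.803·0.01252 + 0.55·12.9) / 5.353 = 1.337 mg/L.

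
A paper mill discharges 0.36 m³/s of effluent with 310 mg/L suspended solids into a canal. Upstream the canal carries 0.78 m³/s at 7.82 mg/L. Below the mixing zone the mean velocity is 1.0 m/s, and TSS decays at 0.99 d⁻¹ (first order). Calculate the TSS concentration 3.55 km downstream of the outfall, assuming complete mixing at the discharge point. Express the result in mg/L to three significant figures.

99.1 mg/L

After complete mixing, C₀ = (0.36·310 + 0.78·7.82) / 1.14 = 103.2 mg/L.
Travel time t = 3550 m / 1.0 m/s = 3550 s = 0.04109 d.
C = 103.2·exp(−0.99·0.04109) = 103.2·0.9601 = 99.13 mg/L.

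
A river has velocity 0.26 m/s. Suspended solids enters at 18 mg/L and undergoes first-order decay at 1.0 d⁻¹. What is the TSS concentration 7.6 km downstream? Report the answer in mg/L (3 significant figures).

12.8 mg/L

Travel time t = 7.6 km / 0.26 m/s = 7600/0.26 = 2.923e+04 s = 0.3383 d.
First-order decay: C = 18·exp(−1.0·0.3383) = 18·0.713 = 12.83 mg/L.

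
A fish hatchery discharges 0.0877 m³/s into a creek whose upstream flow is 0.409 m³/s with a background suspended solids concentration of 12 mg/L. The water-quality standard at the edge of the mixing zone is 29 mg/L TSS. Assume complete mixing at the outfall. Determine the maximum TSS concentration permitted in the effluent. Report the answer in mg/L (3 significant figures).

Mass balance: 29·0.4967 = 0.0877·Cₑ + 0.409·12.
Cₑ = (14.4 − 4.908) / 0.0877 = 108.3 mg/L.

108 mg/L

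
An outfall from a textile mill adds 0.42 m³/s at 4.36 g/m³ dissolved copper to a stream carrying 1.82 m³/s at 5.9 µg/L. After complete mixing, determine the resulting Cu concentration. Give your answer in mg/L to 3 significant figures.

0.822 mg/L

5.9 µg/L = 0.0059 mg/L.
By mass balance at complete mixing, C = (0.42·4.36 + 1.82·0.0059) / (0.42 + 1.82) = 1.842/2.24 = 0.8223 mg/L.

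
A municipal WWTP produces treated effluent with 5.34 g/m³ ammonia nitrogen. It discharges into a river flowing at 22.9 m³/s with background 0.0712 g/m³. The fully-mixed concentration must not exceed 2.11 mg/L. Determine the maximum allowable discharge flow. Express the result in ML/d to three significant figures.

1250 ML/d

Mass balance at complete mixing: C_std·(Q_w + Q_r) = Q_w·C_e + Q_r·C_b.
Rearranging, Q_w = Q_r·(C_std − C_b)/(C_e − C_std) = 22.9·(2.11 − 0.0712) / (5.34 − 2.11) = 14.45 m³/s.
= 1249 ML/d.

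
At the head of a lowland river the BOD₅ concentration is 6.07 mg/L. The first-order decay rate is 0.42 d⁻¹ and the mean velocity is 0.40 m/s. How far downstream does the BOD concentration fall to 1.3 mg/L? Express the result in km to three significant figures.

127 km

From C = C₀·e^(−kt), t = ln(C₀/C)/k = ln(6.07/1.3)/0.42 = 1.541/0.42 = 3.669 d.
Distance = v·t = 0.40 m/s × 3.17e+05 s = 1.268e+05 m = 126.8 km.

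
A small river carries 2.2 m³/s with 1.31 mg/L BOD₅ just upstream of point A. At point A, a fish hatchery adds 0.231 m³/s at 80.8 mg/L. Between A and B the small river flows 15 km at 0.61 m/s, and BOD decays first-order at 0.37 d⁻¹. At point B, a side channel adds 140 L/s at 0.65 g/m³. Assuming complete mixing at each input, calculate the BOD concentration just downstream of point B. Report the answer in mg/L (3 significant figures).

After input A: C = (2.2·1.31 + 0.231·80.8) / 2.431 = 8.863 mg/L.
Over the 15 km reach to input B (t = 2.459e+04 s = 0.2846 d), decay gives C = 8.863·exp(−0.37·0.2846) = 7.977 mg/L.
140 L/s = 0.14 m³/s.
After input B: C = (2.431·7.977 + 0.14·0.65) / 2.571 = 7.578 mg/L.

7.58 mg/L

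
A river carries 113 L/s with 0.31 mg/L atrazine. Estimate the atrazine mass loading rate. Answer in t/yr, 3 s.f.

1.11 t/yr

113 L/s = 0.113 m³/s.
Mass flux = Q·C = 0.113 m³/s × 0.31 g/m³ = 0.03503 g/s.
= 0.03503 g/s × 31.56 = 1.105 t/yr.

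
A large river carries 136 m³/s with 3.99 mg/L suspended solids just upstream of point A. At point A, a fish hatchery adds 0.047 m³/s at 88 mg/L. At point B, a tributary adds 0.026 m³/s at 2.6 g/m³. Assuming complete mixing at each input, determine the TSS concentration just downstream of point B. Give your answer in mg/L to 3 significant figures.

After input A: C = (136·3.99 + 0.047·88) / 136 = 4.019 mg/L.
After input B: C = (136·4.019 + 0.026·2.6) / 136.1 = 4.019 mg/L.

4.02 mg/L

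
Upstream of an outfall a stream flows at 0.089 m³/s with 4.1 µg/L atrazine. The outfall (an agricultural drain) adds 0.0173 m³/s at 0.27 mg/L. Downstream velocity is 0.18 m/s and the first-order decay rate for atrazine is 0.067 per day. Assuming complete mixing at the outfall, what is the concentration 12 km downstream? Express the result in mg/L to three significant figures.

0.0450 mg/L

4.1 µg/L = 0.0041 mg/L.
After complete mixing, C₀ = (0.0173·0.27 + 0.089·0.0041) / 0.1063 = 0.04737 mg/L.
Travel time t = 1.2e+04 m / 0.18 m/s = 6.667e+04 s = 0.7716 d.
C = 0.04737·exp(−0.067·0.7716) = 0.04737·0.9496 = 0.04499 mg/L.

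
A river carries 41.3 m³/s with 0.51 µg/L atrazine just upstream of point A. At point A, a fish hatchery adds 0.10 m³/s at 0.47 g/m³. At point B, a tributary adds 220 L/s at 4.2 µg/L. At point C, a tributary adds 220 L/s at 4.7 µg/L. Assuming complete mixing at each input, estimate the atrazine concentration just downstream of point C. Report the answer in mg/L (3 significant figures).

0.00167 mg/L

0.51 µg/L = 0.00051 mg/L.
After input A: C = (41.3·0.00051 + 0.1·0.47) / 41.4 = 0.001644 mg/L.
220 L/s = 0.22 m³/s.
4.2 µg/L = 0.0042 mg/L.
After input B: C = (41.4·0.001644 + 0.22·0.0042) / 41.62 = 0.001658 mg/L.
220 L/s = 0.22 m³/s.
4.7 µg/L = 0.0047 mg/L.
After input C: C = (41.62·0.001658 + 0.22·0.0047) / 41.84 = 0.001674 mg/L.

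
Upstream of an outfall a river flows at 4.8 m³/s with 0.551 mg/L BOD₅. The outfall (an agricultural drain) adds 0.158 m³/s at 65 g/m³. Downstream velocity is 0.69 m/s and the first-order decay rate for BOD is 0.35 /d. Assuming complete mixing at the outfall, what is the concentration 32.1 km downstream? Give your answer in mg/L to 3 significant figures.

2.16 mg/L

After complete mixing, C₀ = (0.158·65 + 4.8·0.551) / 4.958 = 2.605 mg/L.
Travel time t = 3.21e+04 m / 0.69 m/s = 4.652e+04 s = 0.5384 d.
C = 2.605·exp(−0.35·0.5384) = 2.605·0.8282 = 2.157 mg/L.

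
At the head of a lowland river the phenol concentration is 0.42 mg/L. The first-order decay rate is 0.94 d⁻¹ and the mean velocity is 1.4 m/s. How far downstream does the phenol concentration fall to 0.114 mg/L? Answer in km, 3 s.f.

From C = C₀·e^(−kt), t = ln(C₀/C)/k = ln(0.42/0.114)/0.94 = 1.304/0.94 = 1.387 d.
Distance = v·t = 1.4 m/s × 1.199e+05 s = 1.678e+05 m = 167.8 km.

168 km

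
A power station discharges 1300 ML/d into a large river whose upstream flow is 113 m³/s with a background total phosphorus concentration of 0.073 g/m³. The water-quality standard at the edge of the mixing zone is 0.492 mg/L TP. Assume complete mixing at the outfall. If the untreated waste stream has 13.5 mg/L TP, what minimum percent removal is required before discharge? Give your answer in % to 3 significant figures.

73.0 %

1300 ML/d = 15.05 m³/s.
Mass balance: 0.492·128 = 15.05·Cₑ + 113·0.073.
Cₑ = (63 − 8.249) / 15.05 = 3.639 mg/L.
Required removal = 1 − 3.639/13.5 = 73.05 %.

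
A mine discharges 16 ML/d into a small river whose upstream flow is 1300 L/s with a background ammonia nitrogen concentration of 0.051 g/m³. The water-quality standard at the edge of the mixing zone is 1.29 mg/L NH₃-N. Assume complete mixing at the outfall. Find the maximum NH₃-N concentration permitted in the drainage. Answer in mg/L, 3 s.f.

16 ML/d = 0.1852 m³/s.
1300 L/s = 1.3 m³/s.
Mass balance: 1.29·1.485 = 0.1852·Cₑ + 1.3·0.051.
Cₑ = (1.916 − 0.0663) / 0.1852 = 9.988 mg/L.

9.99 mg/L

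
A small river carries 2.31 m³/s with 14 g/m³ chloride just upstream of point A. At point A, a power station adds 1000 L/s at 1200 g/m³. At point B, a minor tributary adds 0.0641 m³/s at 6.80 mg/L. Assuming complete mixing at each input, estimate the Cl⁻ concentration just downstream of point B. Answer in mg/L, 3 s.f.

1000 L/s = 1 m³/s.
After input A: C = (2.31·14 + 1·1200) / 3.31 = 372.3 mg/L.
After input B: C = (3.31·372.3 + 0.0641·6.8) / 3.374 = 365.4 mg/L.

365 mg/L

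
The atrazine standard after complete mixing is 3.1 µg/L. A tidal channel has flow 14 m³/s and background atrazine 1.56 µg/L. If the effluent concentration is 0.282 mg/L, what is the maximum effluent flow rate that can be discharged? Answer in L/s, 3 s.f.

77.3 L/s

1.56 µg/L = 0.00156 mg/L.
3.1 µg/L = 0.0031 mg/L.
Mass balance at complete mixing: C_std·(Q_w + Q_r) = Q_w·C_e + Q_r·C_b.
Rearranging, Q_w = Q_r·(C_std − C_b)/(C_e − C_std) = 14·(0.0031 − 0.00156) / (0.282 − 0.0031) = 0.0773 m³/s.
= 77.3 L/s.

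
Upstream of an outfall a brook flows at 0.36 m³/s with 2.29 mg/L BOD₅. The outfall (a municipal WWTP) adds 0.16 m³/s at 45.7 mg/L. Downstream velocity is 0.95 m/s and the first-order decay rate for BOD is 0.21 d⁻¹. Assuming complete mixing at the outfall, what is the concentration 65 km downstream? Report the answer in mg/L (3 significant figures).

After complete mixing, C₀ = (0.16·45.7 + 0.36·2.29) / 0.52 = 15.65 mg/L.
Travel time t = 6.5e+04 m / 0.95 m/s = 6.842e+04 s = 0.7919 d.
C = 15.65·exp(−0.21·0.7919) = 15.65·0.8468 = 13.25 mg/L.

13.2 mg/L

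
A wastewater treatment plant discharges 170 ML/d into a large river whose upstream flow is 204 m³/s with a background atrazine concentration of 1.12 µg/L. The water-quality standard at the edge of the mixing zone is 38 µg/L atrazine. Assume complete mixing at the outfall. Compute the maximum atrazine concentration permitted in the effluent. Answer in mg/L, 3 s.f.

170 ML/d = 1.968 m³/s.
1.12 µg/L = 0.00112 mg/L.
38 µg/L = 0.038 mg/L.
Mass balance: 0.038·206 = 1.968·Cₑ + 204·0.00112.
Cₑ = (7.827 − 0.2285) / 1.968 = 3.862 mg/L.

3.86 mg/L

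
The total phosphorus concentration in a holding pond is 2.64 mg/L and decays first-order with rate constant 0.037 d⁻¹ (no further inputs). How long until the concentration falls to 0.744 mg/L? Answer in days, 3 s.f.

t = ln(C₀/C)/k = ln(2.64/0.744)/0.037 = 1.266/0.037 = 34.23 d.

34.2 d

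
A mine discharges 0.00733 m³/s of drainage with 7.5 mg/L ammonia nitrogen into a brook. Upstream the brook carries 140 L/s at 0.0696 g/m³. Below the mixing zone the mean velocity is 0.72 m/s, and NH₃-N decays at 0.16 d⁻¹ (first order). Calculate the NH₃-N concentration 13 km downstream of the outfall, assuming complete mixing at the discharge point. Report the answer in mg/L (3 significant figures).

140 L/s = 0.14 m³/s.
After complete mixing, C₀ = (0.00733·7.5 + 0.14·0.0696) / 0.1473 = 0.4393 mg/L.
Travel time t = 1.3e+04 m / 0.72 m/s = 1.806e+04 s = 0.209 d.
C = 0.4393·exp(−0.16·0.209) = 0.4393·0.9671 = 0.4248 mg/L.

0.425 mg/L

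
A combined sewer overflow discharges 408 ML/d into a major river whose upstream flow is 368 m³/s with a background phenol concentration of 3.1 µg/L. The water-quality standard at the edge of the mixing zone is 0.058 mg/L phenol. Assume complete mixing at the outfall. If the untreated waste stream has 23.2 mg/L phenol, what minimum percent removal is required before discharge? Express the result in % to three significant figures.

81.3 %

408 ML/d = 4.722 m³/s.
3.1 µg/L = 0.0031 mg/L.
Mass balance: 0.058·372.7 = 4.722·Cₑ + 368·0.0031.
Cₑ = (21.62 − 1.141) / 4.722 = 4.336 mg/L.
Required removal = 1 − 4.336/23.2 = 81.31 %.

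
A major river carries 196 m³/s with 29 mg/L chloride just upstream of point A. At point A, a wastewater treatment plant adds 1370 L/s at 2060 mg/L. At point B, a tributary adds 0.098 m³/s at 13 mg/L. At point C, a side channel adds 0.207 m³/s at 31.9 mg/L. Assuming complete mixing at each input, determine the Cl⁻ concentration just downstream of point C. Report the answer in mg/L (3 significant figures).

43.1 mg/L

1370 L/s = 1.37 m³/s.
After input A: C = (196·29 + 1.37·2060) / 197.4 = 43.1 mg/L.
After input B: C = (197.4·43.1 + 0.098·13) / 197.5 = 43.08 mg/L.
After input C: C = (197.5·43.08 + 0.207·31.9) / 197.7 = 43.07 mg/L.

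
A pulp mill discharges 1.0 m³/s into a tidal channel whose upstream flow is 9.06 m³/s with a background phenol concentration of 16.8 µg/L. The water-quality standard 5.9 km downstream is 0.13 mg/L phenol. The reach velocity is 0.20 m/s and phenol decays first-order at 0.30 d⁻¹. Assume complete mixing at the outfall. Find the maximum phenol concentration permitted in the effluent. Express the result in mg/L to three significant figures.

1.30 mg/L

16.8 µg/L = 0.0168 mg/L.
Travel time to the compliance point: t = 5900/0.20 = 2.95e+04 s = 0.3414 d; decay factor exp(−0.30·0.3414) = 0.9026.
So the concentration just after mixing may be at most 0.13/0.9026 = 0.144 mg/L.
Mass balance: 0.144·10.06 = 1·Cₑ + 9.06·0.0168.
Cₑ = (1.449 − 0.1522) / 1 = 1.297 mg/L.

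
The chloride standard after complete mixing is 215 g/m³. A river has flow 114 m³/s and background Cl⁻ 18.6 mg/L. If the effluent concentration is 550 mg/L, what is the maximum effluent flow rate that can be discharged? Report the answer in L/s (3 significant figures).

66800 L/s

Mass balance at complete mixing: C_std·(Q_w + Q_r) = Q_w·C_e + Q_r·C_b.
Rearranging, Q_w = Q_r·(C_std − C_b)/(C_e − C_std) = 114·(215 − 18.6) / (550 − 215) = 66.83 m³/s.
= 6.683e+04 L/s.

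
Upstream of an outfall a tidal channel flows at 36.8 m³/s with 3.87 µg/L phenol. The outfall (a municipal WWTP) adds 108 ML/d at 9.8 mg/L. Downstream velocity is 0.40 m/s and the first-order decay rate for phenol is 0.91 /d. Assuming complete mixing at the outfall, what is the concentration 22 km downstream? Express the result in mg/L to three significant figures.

108 ML/d = 1.25 m³/s.
3.87 µg/L = 0.00387 mg/L.
After complete mixing, C₀ = (1.25·9.8 + 36.8·0.00387) / 38.05 = 0.3257 mg/L.
Travel time t = 2.2e+04 m / 0.40 m/s = 5.5e+04 s = 0.6366 d.
C = 0.3257·exp(−0.91·0.6366) = 0.3257·0.5603 = 0.1825 mg/L.

0.182 mg/L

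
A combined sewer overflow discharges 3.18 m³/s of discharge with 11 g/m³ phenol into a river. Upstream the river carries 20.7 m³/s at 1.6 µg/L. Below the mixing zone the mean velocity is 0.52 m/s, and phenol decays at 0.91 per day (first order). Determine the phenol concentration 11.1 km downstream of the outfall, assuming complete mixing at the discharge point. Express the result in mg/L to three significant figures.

1.6 µg/L = 0.0016 mg/L.
After complete mixing, C₀ = (3.18·11 + 20.7·0.0016) / 23.88 = 1.466 mg/L.
Travel time t = 1.11e+04 m / 0.52 m/s = 2.135e+04 s = 0.2471 d.
C = 1.466·exp(−0.91·0.2471) = 1.466·0.7987 = 1.171 mg/L.

1.17 mg/L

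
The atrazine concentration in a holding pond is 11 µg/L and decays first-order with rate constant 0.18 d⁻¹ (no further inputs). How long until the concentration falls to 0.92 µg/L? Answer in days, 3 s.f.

t = ln(C₀/C)/k = ln(11/0.92)/0.18 = 2.481/0.18 = 13.78 d.

13.8 d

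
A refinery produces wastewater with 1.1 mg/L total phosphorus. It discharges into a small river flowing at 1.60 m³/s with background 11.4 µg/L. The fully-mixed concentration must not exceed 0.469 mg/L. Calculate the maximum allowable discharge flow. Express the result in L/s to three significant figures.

1160 L/s

11.4 µg/L = 0.0114 mg/L.
Mass balance at complete mixing: C_std·(Q_w + Q_r) = Q_w·C_e + Q_r·C_b.
Rearranging, Q_w = Q_r·(C_std − C_b)/(C_e − C_std) = 1.60·(0.469 − 0.0114) / (1.1 − 0.469) = 1.16 m³/s.
= 1160 L/s.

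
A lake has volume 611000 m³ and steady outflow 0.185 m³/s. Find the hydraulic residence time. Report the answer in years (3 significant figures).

0.105 yr

Q = 0.185 m³/s × 3.156e+07 s/yr = 5.838e+06 m³/yr.
Hydraulic residence time τ = V/Q = 611000/5.838e+06 = 0.1047 yr.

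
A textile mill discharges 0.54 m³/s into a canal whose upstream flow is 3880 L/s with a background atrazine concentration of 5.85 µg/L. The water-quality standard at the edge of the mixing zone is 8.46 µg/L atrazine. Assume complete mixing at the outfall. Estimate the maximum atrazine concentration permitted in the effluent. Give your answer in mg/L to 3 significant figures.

3880 L/s = 3.88 m³/s.
5.85 µg/L = 0.00585 mg/L.
8.46 µg/L = 0.00846 mg/L.
Mass balance: 0.00846·4.42 = 0.54·Cₑ + 3.88·0.00585.
Cₑ = (0.03739 − 0.0227) / 0.54 = 0.02721 mg/L.

0.0272 mg/L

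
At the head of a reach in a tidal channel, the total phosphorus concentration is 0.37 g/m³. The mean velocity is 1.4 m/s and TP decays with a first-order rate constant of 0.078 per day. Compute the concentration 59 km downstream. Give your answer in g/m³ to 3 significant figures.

0.356 g/m³

Travel time t = 59 km / 1.4 m/s = 5.9e+04/1.4 = 4.214e+04 s = 0.4878 d.
First-order decay: C = 0.37·exp(−0.078·0.4878) = 0.37·0.9627 = 0.3562 g/m³.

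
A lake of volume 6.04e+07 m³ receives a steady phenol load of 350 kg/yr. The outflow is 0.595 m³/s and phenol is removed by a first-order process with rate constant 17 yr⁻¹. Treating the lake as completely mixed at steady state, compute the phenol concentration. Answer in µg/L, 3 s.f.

Outflow Q = 0.595 m³/s × 3.156e+07 s/yr = 1.878e+07 m³/yr.
Steady-state CSTR mass balance: W = Q·C + k·V·C, so C = W/(Q + kV).
Q + kV = 1.878e+07 + 17·6.04e+07 = 1.046e+09 m³/yr.
C = 350/1.046e+09 = 3.347e-07 kg/m³ = 0.0003347 mg/L = 0.3347 µg/L.

0.335 µg/L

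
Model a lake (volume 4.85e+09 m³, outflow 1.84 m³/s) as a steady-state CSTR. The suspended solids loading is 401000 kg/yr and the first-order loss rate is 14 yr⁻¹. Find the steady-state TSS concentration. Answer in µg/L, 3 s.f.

5.90 µg/L

Outflow Q = 1.84 m³/s × 3.156e+07 s/yr = 5.807e+07 m³/yr.
Steady-state CSTR mass balance: W = Q·C + k·V·C, so C = W/(Q + kV).
Q + kV = 5.807e+07 + 14·4.85e+09 = 6.796e+10 m³/yr.
C = 401000/6.796e+10 = 5.901e-06 kg/m³ = 0.005901 mg/L = 5.901 µg/L.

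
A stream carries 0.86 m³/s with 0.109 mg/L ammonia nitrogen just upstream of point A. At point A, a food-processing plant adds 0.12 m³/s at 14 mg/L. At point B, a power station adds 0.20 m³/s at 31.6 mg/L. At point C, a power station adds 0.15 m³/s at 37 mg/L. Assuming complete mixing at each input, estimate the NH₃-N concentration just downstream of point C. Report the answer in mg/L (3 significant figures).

After input A: C = (0.86·0.109 + 0.12·14) / 0.98 = 1.81 mg/L.
After input B: C = (0.98·1.81 + 0.2·31.6) / 1.18 = 6.859 mg/L.
After input C: C = (1.18·6.859 + 0.15·37) / 1.33 = 10.26 mg/L.

10.3 mg/L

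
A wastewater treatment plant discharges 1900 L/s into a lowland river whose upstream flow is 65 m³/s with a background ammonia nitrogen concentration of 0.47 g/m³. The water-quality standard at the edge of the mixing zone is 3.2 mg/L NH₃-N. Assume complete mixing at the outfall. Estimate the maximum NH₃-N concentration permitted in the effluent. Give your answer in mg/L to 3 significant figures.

96.6 mg/L

1900 L/s = 1.9 m³/s.
Mass balance: 3.2·66.9 = 1.9·Cₑ + 65·0.47.
Cₑ = (214.1 − 30.55) / 1.9 = 96.59 mg/L.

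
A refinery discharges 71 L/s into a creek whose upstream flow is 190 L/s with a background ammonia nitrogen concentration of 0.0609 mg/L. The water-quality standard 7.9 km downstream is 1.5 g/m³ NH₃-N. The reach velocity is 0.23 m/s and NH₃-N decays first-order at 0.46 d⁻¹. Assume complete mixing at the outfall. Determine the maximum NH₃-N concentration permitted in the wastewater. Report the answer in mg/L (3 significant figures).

6.46 mg/L

71 L/s = 0.071 m³/s.
190 L/s = 0.19 m³/s.
Travel time to the compliance point: t = 7900/0.23 = 3.435e+04 s = 0.3975 d; decay factor exp(−0.46·0.3975) = 0.8329.
So the concentration just after mixing may be at most 1.5/0.8329 = 1.801 mg/L.
Mass balance: 1.801·0.261 = 0.071·Cₑ + 0.19·0.0609.
Cₑ = (0.4701 − 0.01157) / 0.071 = 6.458 mg/L.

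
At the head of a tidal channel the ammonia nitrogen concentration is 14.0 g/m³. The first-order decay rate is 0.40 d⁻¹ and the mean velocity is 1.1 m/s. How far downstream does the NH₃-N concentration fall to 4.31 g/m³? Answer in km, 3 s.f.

280 km

From C = C₀·e^(−kt), t = ln(C₀/C)/k = ln(14.0/4.31)/0.40 = 1.178/0.40 = 2.945 d.
Distance = v·t = 1.1 m/s × 2.545e+05 s = 2.799e+05 m = 279.9 km.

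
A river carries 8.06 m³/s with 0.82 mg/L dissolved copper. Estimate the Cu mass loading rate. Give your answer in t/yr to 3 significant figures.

209 t/yr

Mass flux = Q·C = 8.06 m³/s × 0.82 g/m³ = 6.609 g/s.
= 6.609 g/s × 31.56 = 208.6 t/yr.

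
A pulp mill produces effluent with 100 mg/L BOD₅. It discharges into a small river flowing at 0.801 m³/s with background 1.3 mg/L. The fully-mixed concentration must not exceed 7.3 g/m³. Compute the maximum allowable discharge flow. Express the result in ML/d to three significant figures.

Mass balance at complete mixing: C_std·(Q_w + Q_r) = Q_w·C_e + Q_r·C_b.
Rearranging, Q_w = Q_r·(C_std − C_b)/(C_e − C_std) = 0.801·(7.3 − 1.3) / (100 − 7.3) = 0.05184 m³/s.
= 4.479 ML/d.

4.48 ML/d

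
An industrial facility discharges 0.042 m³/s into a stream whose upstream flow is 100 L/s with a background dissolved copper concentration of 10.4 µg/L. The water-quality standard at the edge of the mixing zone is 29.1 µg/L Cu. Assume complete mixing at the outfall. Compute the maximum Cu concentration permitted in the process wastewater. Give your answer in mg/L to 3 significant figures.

100 L/s = 0.1 m³/s.
10.4 µg/L = 0.0104 mg/L.
29.1 µg/L = 0.0291 mg/L.
Mass balance: 0.0291·0.142 = 0.042·Cₑ + 0.1·0.0104.
Cₑ = (0.004132 − 0.00104) / 0.042 = 0.07362 mg/L.

0.0736 mg/L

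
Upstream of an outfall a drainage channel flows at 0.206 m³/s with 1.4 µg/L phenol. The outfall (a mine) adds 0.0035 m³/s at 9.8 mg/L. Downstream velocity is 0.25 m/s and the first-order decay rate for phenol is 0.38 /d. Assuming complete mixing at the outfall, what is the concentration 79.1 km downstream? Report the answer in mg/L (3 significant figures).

1.4 µg/L = 0.0014 mg/L.
After complete mixing, C₀ = (0.0035·9.8 + 0.206·0.0014) / 0.2095 = 0.1651 mg/L.
Travel time t = 7.91e+04 m / 0.25 m/s = 3.164e+05 s = 3.662 d.
C = 0.1651·exp(−0.38·3.662) = 0.1651·0.2487 = 0.04106 mg/L.

0.0411 mg/L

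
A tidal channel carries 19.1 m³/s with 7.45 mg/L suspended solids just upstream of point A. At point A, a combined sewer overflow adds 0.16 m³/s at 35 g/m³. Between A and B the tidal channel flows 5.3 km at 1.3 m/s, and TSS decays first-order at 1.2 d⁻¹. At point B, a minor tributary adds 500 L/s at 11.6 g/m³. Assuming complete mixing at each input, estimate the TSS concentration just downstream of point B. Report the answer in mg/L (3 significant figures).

7.37 mg/L

After input A: C = (19.1·7.45 + 0.16·35) / 19.26 = 7.679 mg/L.
Over the 5.3 km reach to input B (t = 4077 s = 0.04719 d), decay gives C = 7.679·exp(−1.2·0.04719) = 7.256 mg/L.
500 L/s = 0.5 m³/s.
After input B: C = (19.26·7.256 + 0.5·11.6) / 19.76 = 7.366 mg/L.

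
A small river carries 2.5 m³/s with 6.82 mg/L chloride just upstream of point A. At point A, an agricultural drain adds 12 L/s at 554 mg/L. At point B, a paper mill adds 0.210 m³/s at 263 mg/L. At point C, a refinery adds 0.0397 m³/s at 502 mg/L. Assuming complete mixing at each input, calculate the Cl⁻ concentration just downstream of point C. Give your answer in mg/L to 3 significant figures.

35.8 mg/L

12 L/s = 0.012 m³/s.
After input A: C = (2.5·6.82 + 0.012·554) / 2.512 = 9.434 mg/L.
After input B: C = (2.512·9.434 + 0.21·263) / 2.722 = 29 mg/L.
After input C: C = (2.722·29 + 0.0397·502) / 2.762 = 35.8 mg/L.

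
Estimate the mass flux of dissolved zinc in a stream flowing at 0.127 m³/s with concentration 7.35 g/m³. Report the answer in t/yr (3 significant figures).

Mass flux = Q·C = 0.127 m³/s × 7.35 g/m³ = 0.9335 g/s.
= 0.9335 g/s × 31.56 = 29.46 t/yr.

29.5 t/yr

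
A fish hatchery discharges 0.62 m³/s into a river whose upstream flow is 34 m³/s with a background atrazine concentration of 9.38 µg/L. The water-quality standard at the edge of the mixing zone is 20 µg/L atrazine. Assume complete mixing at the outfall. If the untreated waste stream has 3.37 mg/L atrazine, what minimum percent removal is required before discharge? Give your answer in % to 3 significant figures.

82.1 %

9.38 µg/L = 0.00938 mg/L.
20 µg/L = 0.02 mg/L.
Mass balance: 0.02·34.62 = 0.62·Cₑ + 34·0.00938.
Cₑ = (0.6924 − 0.3189) / 0.62 = 0.6024 mg/L.
Required removal = 1 − 0.6024/3.37 = 82.13 %.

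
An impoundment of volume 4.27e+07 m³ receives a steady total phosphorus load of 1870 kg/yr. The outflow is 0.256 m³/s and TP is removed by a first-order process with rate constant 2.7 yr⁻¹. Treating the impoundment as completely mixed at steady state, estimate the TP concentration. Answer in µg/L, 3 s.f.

15.2 µg/L

Outflow Q = 0.256 m³/s × 3.156e+07 s/yr = 8.079e+06 m³/yr.
Steady-state CSTR mass balance: W = Q·C + k·V·C, so C = W/(Q + kV).
Q + kV = 8.079e+06 + 2.7·4.27e+07 = 1.234e+08 m³/yr.
C = 1870/1.234e+08 = 1.516e-05 kg/m³ = 0.01516 mg/L = 15.16 µg/L.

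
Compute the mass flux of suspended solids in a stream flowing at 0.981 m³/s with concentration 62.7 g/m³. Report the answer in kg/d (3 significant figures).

5310 kg/d

Mass flux = Q·C = 0.981 m³/s × 62.7 g/m³ = 61.51 g/s.
= 61.51 g/s × 86.4 = 5314 kg/d.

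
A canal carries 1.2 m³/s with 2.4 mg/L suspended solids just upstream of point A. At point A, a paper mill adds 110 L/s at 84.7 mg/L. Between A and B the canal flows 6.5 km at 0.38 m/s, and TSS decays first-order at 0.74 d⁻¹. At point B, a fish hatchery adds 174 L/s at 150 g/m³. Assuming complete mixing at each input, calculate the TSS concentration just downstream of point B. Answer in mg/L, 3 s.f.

110 L/s = 0.11 m³/s.
After input A: C = (1.2·2.4 + 0.11·84.7) / 1.31 = 9.311 mg/L.
Over the 6.5 km reach to input B (t = 1.711e+04 s = 0.198 d), decay gives C = 9.311·exp(−0.74·0.198) = 8.042 mg/L.
174 L/s = 0.174 m³/s.
After input B: C = (1.31·8.042 + 0.174·150) / 1.484 = 24.69 mg/L.

24.7 mg/L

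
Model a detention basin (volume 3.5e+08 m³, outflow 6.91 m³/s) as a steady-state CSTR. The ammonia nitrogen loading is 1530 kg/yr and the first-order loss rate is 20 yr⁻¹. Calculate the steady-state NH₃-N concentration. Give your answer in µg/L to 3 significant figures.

0.212 µg/L

Outflow Q = 6.91 m³/s × 3.156e+07 s/yr = 2.181e+08 m³/yr.
Steady-state CSTR mass balance: W = Q·C + k·V·C, so C = W/(Q + kV).
Q + kV = 2.181e+08 + 20·3.5e+08 = 7.218e+09 m³/yr.
C = 1530/7.218e+09 = 2.12e-07 kg/m³ = 0.000212 mg/L = 0.212 µg/L.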